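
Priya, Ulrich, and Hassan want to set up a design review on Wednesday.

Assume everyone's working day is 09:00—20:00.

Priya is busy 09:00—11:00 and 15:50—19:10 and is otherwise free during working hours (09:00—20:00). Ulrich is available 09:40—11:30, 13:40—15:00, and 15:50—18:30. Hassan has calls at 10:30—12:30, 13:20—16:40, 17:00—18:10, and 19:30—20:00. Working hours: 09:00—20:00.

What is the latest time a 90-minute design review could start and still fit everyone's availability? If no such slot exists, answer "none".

Priya free within 09:00–20:00: 11:00–15:50, 19:10–20:00.
Hassan free within 09:00–20:00: 09:00–10:30, 12:30–13:20, 16:40–17:00, 18:10–19:30.
Priya ∩ Ulrich: 11:00–11:30, 13:40–15:00.
Priya ∩ Ulrich ∩ Hassan: (none).
Windows ≥ 90 min: (none).

none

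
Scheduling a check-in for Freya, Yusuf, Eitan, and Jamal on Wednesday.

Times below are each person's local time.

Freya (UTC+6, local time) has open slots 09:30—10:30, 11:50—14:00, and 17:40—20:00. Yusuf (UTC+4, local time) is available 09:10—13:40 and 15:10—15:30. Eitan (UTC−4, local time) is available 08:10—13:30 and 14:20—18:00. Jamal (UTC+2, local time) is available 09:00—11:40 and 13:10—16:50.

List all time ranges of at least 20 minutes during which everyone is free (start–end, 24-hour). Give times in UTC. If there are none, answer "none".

none

Freya → UTC: 03:30–04:30, 05:50–08:00, 11:40–14:00.
Yusuf → UTC: 05:10–09:40, 11:10–11:30.
Eitan → UTC: 12:10–17:30, 18:20–22:00.
Jamal → UTC: 07:00–09:40, 11:10–14:50.
Freya ∩ Yusuf: 05:50–08:00.
Freya ∩ Yusuf ∩ Eitan: (none).
Freya ∩ Yusuf ∩ Eitan ∩ Jamal: (none).
Windows ≥ 20 min: (none).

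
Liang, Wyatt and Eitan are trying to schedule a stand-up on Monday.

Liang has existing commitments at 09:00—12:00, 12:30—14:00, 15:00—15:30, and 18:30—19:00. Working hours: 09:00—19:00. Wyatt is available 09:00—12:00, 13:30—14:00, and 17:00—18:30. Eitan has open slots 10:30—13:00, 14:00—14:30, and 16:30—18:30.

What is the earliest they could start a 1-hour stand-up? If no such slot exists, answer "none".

17:00

Liang free within 09:00–19:00: 12:00–12:30, 14:00–15:00, 15:30–18:30.
Liang ∩ Wyatt: 17:00–18:30.
Liang ∩ Wyatt ∩ Eitan: 17:00–18:30.
Windows ≥ 60 min: 17:00–18:30.
Earliest such window starts at 17:00.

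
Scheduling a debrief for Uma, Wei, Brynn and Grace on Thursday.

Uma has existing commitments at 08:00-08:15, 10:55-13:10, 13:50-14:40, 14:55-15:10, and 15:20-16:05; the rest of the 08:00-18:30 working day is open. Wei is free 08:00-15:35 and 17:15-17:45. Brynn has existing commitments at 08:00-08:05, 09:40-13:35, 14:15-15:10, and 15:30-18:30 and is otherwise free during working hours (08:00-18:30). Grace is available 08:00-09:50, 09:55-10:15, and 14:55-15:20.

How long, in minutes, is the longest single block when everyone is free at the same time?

Uma free within 08:00–18:30: 08:15–10:55, 13:10–13:50, 14:40–14:55, 15:10–15:20, 16:05–18:30.
Brynn free within 08:00–18:30: 08:05–09:40, 13:35–14:15, 15:10–15:30.
Uma ∩ Wei: 08:15–10:55, 13:10–13:50, 14:40–14:55, 15:10–15:20, 17:15–17:45.
Uma ∩ Wei ∩ Brynn: 08:15–09:40, 13:35–13:50, 15:10–15:20.
Uma ∩ Wei ∩ Brynn ∩ Grace: 08:15–09:40, 15:10–15:20.
Common window lengths: 85, 10 min; longest is 85.

85 minutes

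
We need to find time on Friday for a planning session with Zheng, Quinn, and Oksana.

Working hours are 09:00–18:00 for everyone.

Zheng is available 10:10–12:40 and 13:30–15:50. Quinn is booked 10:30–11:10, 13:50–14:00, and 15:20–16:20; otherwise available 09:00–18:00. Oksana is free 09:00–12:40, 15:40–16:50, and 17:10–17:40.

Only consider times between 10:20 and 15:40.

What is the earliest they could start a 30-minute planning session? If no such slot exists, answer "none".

11:10

Quinn free within 09:00–18:00: 09:00–10:30, 11:10–13:50, 14:00–15:20, 16:20–18:00.
Zheng ∩ Quinn: 10:10–10:30, 11:10–12:40, 13:30–13:50, 14:00–15:20.
Zheng ∩ Quinn ∩ Oksana: 10:10–10:30, 11:10–12:40.
Restricted to 10:20–15:40: 10:20–10:30, 11:10–12:40.
Windows ≥ 30 min: 11:10–12:40.
Earliest such window starts at 11:10.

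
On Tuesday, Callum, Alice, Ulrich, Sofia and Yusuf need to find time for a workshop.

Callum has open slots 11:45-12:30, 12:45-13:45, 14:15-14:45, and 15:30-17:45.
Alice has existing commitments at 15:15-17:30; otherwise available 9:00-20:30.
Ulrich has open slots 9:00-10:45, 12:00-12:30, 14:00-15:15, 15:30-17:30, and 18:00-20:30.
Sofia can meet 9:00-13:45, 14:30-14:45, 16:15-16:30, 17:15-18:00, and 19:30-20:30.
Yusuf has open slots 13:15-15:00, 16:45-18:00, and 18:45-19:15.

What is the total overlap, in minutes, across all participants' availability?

Alice free within 09:00–20:30: 09:00–15:15, 17:30–20:30.
Callum ∩ Alice: 11:45–12:30, 12:45–13:45, 14:15–14:45, 17:30–17:45.
Callum ∩ Alice ∩ Ulrich: 12:00–12:30, 14:15–14:45.
Callum ∩ Alice ∩ Ulrich ∩ Sofia: 12:00–12:30, 14:30–14:45.
Callum ∩ Alice ∩ Ulrich ∩ Sofia ∩ Yusuf: 14:30–14:45.
Total common minutes: 15.

15 minutes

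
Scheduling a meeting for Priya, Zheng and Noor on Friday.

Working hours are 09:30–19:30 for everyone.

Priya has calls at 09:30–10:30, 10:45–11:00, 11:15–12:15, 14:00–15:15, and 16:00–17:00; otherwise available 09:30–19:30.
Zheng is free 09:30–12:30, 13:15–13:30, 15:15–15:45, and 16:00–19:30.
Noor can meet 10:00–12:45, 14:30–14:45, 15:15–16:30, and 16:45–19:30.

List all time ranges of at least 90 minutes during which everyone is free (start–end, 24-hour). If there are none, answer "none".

Priya free within 09:30–19:30: 10:30–10:45, 11:00–11:15, 12:15–14:00, 15:15–16:00, 17:00–19:30.
Priya ∩ Zheng: 10:30–10:45, 11:00–11:15, 12:15–12:30, 13:15–13:30, 15:15–15:45, 17:00–19:30.
Priya ∩ Zheng ∩ Noor: 10:30–10:45, 11:00–11:15, 12:15–12:30, 15:15–15:45, 17:00–19:30.
Windows ≥ 90 min: 17:00–19:30.

17:00–19:30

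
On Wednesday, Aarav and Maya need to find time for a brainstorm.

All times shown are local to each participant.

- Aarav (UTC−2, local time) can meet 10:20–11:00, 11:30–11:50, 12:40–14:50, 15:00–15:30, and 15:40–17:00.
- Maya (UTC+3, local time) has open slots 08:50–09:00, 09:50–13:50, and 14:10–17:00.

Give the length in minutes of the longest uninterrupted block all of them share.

40 minutes

Aarav → UTC: 12:20–13:00, 13:30–13:50, 14:40–16:50, 17:00–17:30, 17:40–19:00.
Maya → UTC: 05:50–06:00, 06:50–10:50, 11:10–14:00.
Aarav ∩ Maya: 12:20–13:00, 13:30–13:50.
Common window lengths: 40, 20 min; longest is 40.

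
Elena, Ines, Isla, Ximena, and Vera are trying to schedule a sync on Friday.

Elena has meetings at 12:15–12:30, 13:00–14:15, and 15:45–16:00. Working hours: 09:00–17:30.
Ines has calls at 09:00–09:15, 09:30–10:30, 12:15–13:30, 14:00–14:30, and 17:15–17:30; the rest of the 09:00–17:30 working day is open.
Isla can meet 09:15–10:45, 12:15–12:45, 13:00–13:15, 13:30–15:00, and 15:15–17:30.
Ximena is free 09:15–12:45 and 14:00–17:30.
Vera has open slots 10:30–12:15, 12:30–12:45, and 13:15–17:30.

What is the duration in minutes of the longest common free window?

Elena free within 09:00–17:30: 09:00–12:15, 12:30–13:00, 14:15–15:45, 16:00–17:30.
Ines free within 09:00–17:30: 09:15–09:30, 10:30–12:15, 13:30–14:00, 14:30–17:15.
Elena ∩ Ines: 09:15–09:30, 10:30–12:15, 14:30–15:45, 16:00–17:15.
Elena ∩ Ines ∩ Isla: 09:15–09:30, 10:30–10:45, 14:30–15:00, 15:15–15:45, 16:00–17:15.
Elena ∩ Ines ∩ Isla ∩ Ximena: 09:15–09:30, 10:30–10:45, 14:30–15:00, 15:15–15:45, 16:00–17:15.
Elena ∩ Ines ∩ Isla ∩ Ximena ∩ Vera: 10:30–10:45, 14:30–15:00, 15:15–15:45, 16:00–17:15.
Common window lengths: 15, 30, 30, 75 min; longest is 75.

75 minutes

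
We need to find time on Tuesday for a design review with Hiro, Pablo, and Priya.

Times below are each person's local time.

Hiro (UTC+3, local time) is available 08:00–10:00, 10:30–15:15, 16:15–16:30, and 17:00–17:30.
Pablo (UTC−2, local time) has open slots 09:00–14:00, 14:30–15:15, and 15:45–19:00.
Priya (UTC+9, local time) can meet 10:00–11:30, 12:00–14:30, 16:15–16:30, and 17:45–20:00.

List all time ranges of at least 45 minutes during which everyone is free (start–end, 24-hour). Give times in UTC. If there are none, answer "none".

none

Hiro → UTC: 05:00–07:00, 07:30–12:15, 13:15–13:30, 14:00–14:30.
Pablo → UTC: 11:00–16:00, 16:30–17:15, 17:45–21:00.
Priya → UTC: 01:00–02:30, 03:00–05:30, 07:15–07:30, 08:45–11:00.
Hiro ∩ Pablo: 11:00–12:15, 13:15–13:30, 14:00–14:30.
Hiro ∩ Pablo ∩ Priya: (none).
Windows ≥ 45 min: (none).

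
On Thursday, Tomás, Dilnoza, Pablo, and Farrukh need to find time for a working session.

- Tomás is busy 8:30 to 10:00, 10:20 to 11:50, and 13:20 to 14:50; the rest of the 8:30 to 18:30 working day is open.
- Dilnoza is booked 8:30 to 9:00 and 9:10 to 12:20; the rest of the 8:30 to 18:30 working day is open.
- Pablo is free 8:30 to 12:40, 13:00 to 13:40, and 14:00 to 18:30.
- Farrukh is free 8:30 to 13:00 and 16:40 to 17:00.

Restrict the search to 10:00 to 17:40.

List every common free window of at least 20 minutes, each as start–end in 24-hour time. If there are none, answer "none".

12:20–12:40, 16:40–17:00

Tomás free within 08:30–18:30: 10:00–10:20, 11:50–13:20, 14:50–18:30.
Dilnoza free within 08:30–18:30: 09:00–09:10, 12:20–18:30.
Tomás ∩ Dilnoza: 12:20–13:20, 14:50–18:30.
Tomás ∩ Dilnoza ∩ Pablo: 12:20–12:40, 13:00–13:20, 14:50–18:30.
Tomás ∩ Dilnoza ∩ Pablo ∩ Farrukh: 12:20–12:40, 16:40–17:00.
Restricted to 10:00–17:40: 12:20–12:40, 16:40–17:00.
Windows ≥ 20 min: 12:20–12:40, 16:40–17:00.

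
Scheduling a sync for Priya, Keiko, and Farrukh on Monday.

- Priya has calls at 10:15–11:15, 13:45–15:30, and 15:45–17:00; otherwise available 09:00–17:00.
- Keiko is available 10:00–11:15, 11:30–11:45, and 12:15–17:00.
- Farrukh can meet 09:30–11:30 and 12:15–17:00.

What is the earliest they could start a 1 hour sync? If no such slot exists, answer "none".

Priya free within 09:00–17:00: 09:00–10:15, 11:15–13:45, 15:30–15:45.
Priya ∩ Keiko: 10:00–10:15, 11:30–11:45, 12:15–13:45, 15:30–15:45.
Priya ∩ Keiko ∩ Farrukh: 10:00–10:15, 12:15–13:45, 15:30–15:45.
Windows ≥ 60 min: 12:15–13:45.
Earliest such window starts at 12:15.

12:15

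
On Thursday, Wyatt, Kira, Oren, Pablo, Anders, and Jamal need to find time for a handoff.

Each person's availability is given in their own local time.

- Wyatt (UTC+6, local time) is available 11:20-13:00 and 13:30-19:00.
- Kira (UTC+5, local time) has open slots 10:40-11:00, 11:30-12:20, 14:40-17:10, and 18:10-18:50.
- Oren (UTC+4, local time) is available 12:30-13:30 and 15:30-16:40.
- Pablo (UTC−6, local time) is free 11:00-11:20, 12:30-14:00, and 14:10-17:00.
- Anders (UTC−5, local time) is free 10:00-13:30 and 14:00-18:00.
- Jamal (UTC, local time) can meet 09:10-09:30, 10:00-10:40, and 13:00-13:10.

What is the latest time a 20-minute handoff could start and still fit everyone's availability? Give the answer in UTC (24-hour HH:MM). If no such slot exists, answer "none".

Wyatt → UTC: 05:20–07:00, 07:30–13:00.
Kira → UTC: 05:40–06:00, 06:30–07:20, 09:40–12:10, 13:10–13:50.
Oren → UTC: 08:30–09:30, 11:30–12:40.
Pablo → UTC: 17:00–17:20, 18:30–20:00, 20:10–23:00.
Anders → UTC: 15:00–18:30, 19:00–23:00.
Jamal → UTC: 09:10–09:30, 10:00–10:40, 13:00–13:10.
Wyatt ∩ Kira: 05:40–06:00, 06:30–07:00, 09:40–12:10.
Wyatt ∩ Kira ∩ Oren: 11:30–12:10.
Wyatt ∩ Kira ∩ Oren ∩ Pablo: (none).
Wyatt ∩ Kira ∩ Oren ∩ Pablo ∩ Anders: (none).
Wyatt ∩ Kira ∩ Oren ∩ Pablo ∩ Anders ∩ Jamal: (none).
Windows ≥ 20 min: (none).

none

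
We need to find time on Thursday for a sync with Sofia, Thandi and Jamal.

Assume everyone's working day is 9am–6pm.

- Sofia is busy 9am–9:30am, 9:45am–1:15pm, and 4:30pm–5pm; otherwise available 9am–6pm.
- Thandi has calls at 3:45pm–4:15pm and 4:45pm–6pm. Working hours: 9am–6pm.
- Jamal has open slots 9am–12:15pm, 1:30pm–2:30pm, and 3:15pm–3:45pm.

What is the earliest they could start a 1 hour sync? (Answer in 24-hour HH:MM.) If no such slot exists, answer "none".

13:30

Sofia free within 09:00–18:00: 09:30–09:45, 13:15–16:30, 17:00–18:00.
Thandi free within 09:00–18:00: 09:00–15:45, 16:15–16:45.
Sofia ∩ Thandi: 09:30–09:45, 13:15–15:45, 16:15–16:30.
Sofia ∩ Thandi ∩ Jamal: 09:30–09:45, 13:30–14:30, 15:15–15:45.
Windows ≥ 60 min: 13:30–14:30.
Earliest such window starts at 13:30.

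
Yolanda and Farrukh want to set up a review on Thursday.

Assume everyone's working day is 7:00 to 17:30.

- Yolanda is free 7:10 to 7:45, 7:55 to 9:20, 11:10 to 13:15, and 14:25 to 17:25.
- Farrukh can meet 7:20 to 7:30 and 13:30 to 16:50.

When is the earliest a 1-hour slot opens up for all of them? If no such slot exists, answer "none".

14:25

Yolanda ∩ Farrukh: 07:20–07:30, 14:25–16:50.
Windows ≥ 60 min: 14:25–16:50.
Earliest such window starts at 14:25.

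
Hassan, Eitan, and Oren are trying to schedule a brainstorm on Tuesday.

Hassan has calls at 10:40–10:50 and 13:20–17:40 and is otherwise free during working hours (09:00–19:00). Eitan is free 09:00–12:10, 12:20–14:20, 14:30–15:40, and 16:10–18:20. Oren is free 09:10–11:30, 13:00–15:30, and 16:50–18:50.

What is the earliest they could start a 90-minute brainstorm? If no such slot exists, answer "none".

09:10

Hassan free within 09:00–19:00: 09:00–10:40, 10:50–13:20, 17:40–19:00.
Hassan ∩ Eitan: 09:00–10:40, 10:50–12:10, 12:20–13:20, 17:40–18:20.
Hassan ∩ Eitan ∩ Oren: 09:10–10:40, 10:50–11:30, 13:00–13:20, 17:40–18:20.
Windows ≥ 90 min: 09:10–10:40.
Earliest such window starts at 09:10.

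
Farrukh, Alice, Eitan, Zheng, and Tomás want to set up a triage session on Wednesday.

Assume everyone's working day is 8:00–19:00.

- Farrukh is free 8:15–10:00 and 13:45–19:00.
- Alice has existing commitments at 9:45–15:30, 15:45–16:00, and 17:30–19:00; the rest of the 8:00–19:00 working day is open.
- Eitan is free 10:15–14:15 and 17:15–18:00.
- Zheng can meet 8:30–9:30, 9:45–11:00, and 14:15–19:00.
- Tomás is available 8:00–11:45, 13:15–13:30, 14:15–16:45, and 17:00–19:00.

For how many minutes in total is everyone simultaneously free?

15 minutes

Alice free within 08:00–19:00: 08:00–09:45, 15:30–15:45, 16:00–17:30.
Farrukh ∩ Alice: 08:15–09:45, 15:30–15:45, 16:00–17:30.
Farrukh ∩ Alice ∩ Eitan: 17:15–17:30.
Farrukh ∩ Alice ∩ Eitan ∩ Zheng: 17:15–17:30.
Farrukh ∩ Alice ∩ Eitan ∩ Zheng ∩ Tomás: 17:15–17:30.
Total common minutes: 15.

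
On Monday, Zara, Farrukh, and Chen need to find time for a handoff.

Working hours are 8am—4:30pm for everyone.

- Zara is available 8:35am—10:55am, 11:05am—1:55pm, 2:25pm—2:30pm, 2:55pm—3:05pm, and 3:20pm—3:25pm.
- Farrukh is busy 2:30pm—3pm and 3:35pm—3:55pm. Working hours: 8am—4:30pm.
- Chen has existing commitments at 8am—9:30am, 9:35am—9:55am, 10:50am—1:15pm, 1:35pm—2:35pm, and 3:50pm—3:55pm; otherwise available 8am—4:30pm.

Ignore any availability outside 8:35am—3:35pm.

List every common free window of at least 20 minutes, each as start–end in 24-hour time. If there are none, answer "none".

09:55–10:50, 13:15–13:35

Farrukh free within 08:00–16:30: 08:00–14:30, 15:00–15:35, 15:55–16:30.
Chen free within 08:00–16:30: 09:30–09:35, 09:55–10:50, 13:15–13:35, 14:35–15:50, 15:55–16:30.
Zara ∩ Farrukh: 08:35–10:55, 11:05–13:55, 14:25–14:30, 15:00–15:05, 15:20–15:25.
Zara ∩ Farrukh ∩ Chen: 09:30–09:35, 09:55–10:50, 13:15–13:35, 15:00–15:05, 15:20–15:25.
Restricted to 08:35–15:35: 09:30–09:35, 09:55–10:50, 13:15–13:35, 15:00–15:05, 15:20–15:25.
Windows ≥ 20 min: 09:55–10:50, 13:15–13:35.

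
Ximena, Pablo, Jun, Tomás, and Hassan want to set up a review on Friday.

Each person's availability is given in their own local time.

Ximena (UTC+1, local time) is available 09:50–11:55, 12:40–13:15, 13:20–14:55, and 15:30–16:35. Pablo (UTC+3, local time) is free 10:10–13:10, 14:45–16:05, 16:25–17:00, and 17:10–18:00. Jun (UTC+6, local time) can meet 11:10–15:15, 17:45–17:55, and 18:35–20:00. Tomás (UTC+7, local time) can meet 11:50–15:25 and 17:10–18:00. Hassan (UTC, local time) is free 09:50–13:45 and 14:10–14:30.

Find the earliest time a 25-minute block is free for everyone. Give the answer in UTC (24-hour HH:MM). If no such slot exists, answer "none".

none

Ximena → UTC: 08:50–10:55, 11:40–12:15, 12:20–13:55, 14:30–15:35.
Pablo → UTC: 07:10–10:10, 11:45–13:05, 13:25–14:00, 14:10–15:00.
Jun → UTC: 05:10–09:15, 11:45–11:55, 12:35–14:00.
Tomás → UTC: 04:50–08:25, 10:10–11:00.
Hassan → UTC: 09:50–13:45, 14:10–14:30.
Ximena ∩ Pablo: 08:50–10:10, 11:45–12:15, 12:20–13:05, 13:25–13:55, 14:30–15:00.
Ximena ∩ Pablo ∩ Jun: 08:50–09:15, 11:45–11:55, 12:35–13:05, 13:25–13:55.
Ximena ∩ Pablo ∩ Jun ∩ Tomás: (none).
Ximena ∩ Pablo ∩ Jun ∩ Tomás ∩ Hassan: (none).
Windows ≥ 25 min: (none).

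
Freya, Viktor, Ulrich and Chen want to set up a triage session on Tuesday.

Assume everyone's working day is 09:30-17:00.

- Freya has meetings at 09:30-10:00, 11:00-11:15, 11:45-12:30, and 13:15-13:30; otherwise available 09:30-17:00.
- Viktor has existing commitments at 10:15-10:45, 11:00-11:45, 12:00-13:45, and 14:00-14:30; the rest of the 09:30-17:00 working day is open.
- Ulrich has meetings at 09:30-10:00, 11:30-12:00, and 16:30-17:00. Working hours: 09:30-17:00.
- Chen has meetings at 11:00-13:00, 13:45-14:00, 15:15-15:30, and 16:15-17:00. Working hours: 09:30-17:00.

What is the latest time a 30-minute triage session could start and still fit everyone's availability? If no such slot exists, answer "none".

15:45

Freya free within 09:30–17:00: 10:00–11:00, 11:15–11:45, 12:30–13:15, 13:30–17:00.
Viktor free within 09:30–17:00: 09:30–10:15, 10:45–11:00, 11:45–12:00, 13:45–14:00, 14:30–17:00.
Ulrich free within 09:30–17:00: 10:00–11:30, 12:00–16:30.
Chen free within 09:30–17:00: 09:30–11:00, 13:00–13:45, 14:00–15:15, 15:30–16:15.
Freya ∩ Viktor: 10:00–10:15, 10:45–11:00, 13:45–14:00, 14:30–17:00.
Freya ∩ Viktor ∩ Ulrich: 10:00–10:15, 10:45–11:00, 13:45–14:00, 14:30–16:30.
Freya ∩ Viktor ∩ Ulrich ∩ Chen: 10:00–10:15, 10:45–11:00, 14:30–15:15, 15:30–16:15.
Windows ≥ 30 min: 14:30–15:15, 15:30–16:15.
Latest start in the last window 15:30–16:15 is 16:15 − 30 min = 15:45.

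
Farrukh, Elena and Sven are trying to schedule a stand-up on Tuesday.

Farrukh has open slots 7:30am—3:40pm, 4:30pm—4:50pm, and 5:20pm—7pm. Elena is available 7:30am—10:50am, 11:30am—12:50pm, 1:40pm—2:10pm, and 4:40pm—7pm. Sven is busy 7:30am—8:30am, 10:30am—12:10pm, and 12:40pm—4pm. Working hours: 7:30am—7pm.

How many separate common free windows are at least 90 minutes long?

Sven free within 07:30–19:00: 08:30–10:30, 12:10–12:40, 16:00–19:00.
Farrukh ∩ Elena: 07:30–10:50, 11:30–12:50, 13:40–14:10, 16:40–16:50, 17:20–19:00.
Farrukh ∩ Elena ∩ Sven: 08:30–10:30, 12:10–12:40, 16:40–16:50, 17:20–19:00.
Windows ≥ 90 min: 08:30–10:30, 17:20–19:00.
That's 2 windows.

2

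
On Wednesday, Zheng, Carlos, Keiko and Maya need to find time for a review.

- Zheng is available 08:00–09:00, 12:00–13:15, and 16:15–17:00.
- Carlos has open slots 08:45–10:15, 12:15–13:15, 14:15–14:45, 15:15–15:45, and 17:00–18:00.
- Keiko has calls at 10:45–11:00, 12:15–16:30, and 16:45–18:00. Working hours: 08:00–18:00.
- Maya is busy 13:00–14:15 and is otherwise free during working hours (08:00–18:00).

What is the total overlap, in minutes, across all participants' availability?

15 minutes

Keiko free within 08:00–18:00: 08:00–10:45, 11:00–12:15, 16:30–16:45.
Maya free within 08:00–18:00: 08:00–13:00, 14:15–18:00.
Zheng ∩ Carlos: 08:45–09:00, 12:15–13:15.
Zheng ∩ Carlos ∩ Keiko: 08:45–09:00.
Zheng ∩ Carlos ∩ Keiko ∩ Maya: 08:45–09:00.
Total common minutes: 15.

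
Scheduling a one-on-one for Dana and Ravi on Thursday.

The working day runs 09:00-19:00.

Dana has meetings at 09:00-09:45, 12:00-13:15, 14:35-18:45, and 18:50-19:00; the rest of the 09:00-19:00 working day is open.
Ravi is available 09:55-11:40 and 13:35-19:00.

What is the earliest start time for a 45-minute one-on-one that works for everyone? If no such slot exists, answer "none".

09:55

Dana free within 09:00–19:00: 09:45–12:00, 13:15–14:35, 18:45–18:50.
Dana ∩ Ravi: 09:55–11:40, 13:35–14:35, 18:45–18:50.
Windows ≥ 45 min: 09:55–11:40, 13:35–14:35.
Earliest such window starts at 09:55.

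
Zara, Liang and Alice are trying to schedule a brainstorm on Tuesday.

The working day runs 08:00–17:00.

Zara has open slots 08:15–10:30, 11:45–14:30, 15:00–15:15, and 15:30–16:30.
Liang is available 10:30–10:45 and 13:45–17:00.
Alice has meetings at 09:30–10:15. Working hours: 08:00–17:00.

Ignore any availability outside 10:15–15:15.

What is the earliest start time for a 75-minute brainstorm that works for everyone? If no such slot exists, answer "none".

Alice free within 08:00–17:00: 08:00–09:30, 10:15–17:00.
Zara ∩ Liang: 13:45–14:30, 15:00–15:15, 15:30–16:30.
Zara ∩ Liang ∩ Alice: 13:45–14:30, 15:00–15:15, 15:30–16:30.
Restricted to 10:15–15:15: 13:45–14:30, 15:00–15:15.
Windows ≥ 75 min: (none).

none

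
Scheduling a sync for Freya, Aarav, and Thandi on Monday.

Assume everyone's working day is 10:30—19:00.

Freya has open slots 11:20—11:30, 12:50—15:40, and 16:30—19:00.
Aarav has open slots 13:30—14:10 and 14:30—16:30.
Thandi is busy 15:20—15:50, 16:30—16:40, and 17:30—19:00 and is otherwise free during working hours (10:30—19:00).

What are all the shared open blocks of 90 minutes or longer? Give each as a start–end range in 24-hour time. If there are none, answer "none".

none

Thandi free within 10:30–19:00: 10:30–15:20, 15:50–16:30, 16:40–17:30.
Freya ∩ Aarav: 13:30–14:10, 14:30–15:40.
Freya ∩ Aarav ∩ Thandi: 13:30–14:10, 14:30–15:20.
Windows ≥ 90 min: (none).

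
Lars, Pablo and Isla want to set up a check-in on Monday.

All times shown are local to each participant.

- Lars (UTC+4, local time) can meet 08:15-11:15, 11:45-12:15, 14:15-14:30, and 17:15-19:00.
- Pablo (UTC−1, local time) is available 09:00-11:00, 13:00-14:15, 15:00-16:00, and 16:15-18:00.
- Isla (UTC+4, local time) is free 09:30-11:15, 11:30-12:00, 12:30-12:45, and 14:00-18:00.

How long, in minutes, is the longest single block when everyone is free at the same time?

Lars → UTC: 04:15–07:15, 07:45–08:15, 10:15–10:30, 13:15–15:00.
Pablo → UTC: 10:00–12:00, 14:00–15:15, 16:00–17:00, 17:15–19:00.
Isla → UTC: 05:30–07:15, 07:30–08:00, 08:30–08:45, 10:00–14:00.
Lars ∩ Pablo: 10:15–10:30, 14:00–15:00.
Lars ∩ Pablo ∩ Isla: 10:15–10:30.
Single common window of 15 minutes.

15 minutes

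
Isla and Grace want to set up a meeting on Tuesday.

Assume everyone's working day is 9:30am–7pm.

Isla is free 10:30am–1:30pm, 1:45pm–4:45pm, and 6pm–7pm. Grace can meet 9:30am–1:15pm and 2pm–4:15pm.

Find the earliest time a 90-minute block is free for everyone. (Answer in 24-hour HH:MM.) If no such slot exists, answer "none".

10:30

Isla ∩ Grace: 10:30–13:15, 14:00–16:15.
Windows ≥ 90 min: 10:30–13:15, 14:00–16:15.
Earliest such window starts at 10:30.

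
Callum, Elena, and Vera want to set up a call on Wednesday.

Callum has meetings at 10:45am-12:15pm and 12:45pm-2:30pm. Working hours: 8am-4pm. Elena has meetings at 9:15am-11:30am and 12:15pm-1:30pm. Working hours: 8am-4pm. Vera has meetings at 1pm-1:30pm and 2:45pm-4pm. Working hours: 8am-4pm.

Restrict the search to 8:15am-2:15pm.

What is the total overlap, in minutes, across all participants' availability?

60 minutes

Callum free within 08:00–16:00: 08:00–10:45, 12:15–12:45, 14:30–16:00.
Elena free within 08:00–16:00: 08:00–09:15, 11:30–12:15, 13:30–16:00.
Vera free within 08:00–16:00: 08:00–13:00, 13:30–14:45.
Callum ∩ Elena: 08:00–09:15, 14:30–16:00.
Callum ∩ Elena ∩ Vera: 08:00–09:15, 14:30–14:45.
Restricted to 08:15–14:15: 08:15–09:15.
Total common minutes: 60.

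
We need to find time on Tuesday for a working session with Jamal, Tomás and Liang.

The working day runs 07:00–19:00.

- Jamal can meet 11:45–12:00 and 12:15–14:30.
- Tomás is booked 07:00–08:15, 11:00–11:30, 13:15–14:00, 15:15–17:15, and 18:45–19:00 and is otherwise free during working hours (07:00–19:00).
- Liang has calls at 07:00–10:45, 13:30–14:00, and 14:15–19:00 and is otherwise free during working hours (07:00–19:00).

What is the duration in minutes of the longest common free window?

60 minutes

Tomás free within 07:00–19:00: 08:15–11:00, 11:30–13:15, 14:00–15:15, 17:15–18:45.
Liang free within 07:00–19:00: 10:45–13:30, 14:00–14:15.
Jamal ∩ Tomás: 11:45–12:00, 12:15–13:15, 14:00–14:30.
Jamal ∩ Tomás ∩ Liang: 11:45–12:00, 12:15–13:15, 14:00–14:15.
Common window lengths: 15, 60, 15 min; longest is 60.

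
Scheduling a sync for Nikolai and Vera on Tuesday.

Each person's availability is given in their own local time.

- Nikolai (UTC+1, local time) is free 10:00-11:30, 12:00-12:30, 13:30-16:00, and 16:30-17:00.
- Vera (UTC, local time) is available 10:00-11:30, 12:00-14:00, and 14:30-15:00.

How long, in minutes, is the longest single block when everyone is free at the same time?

90 minutes

Nikolai → UTC: 09:00–10:30, 11:00–11:30, 12:30–15:00, 15:30–16:00.
Vera → UTC: 10:00–11:30, 12:00–14:00, 14:30–15:00.
Nikolai ∩ Vera: 10:00–10:30, 11:00–11:30, 12:30–14:00, 14:30–15:00.
Common window lengths: 30, 30, 90, 30 min; longest is 90.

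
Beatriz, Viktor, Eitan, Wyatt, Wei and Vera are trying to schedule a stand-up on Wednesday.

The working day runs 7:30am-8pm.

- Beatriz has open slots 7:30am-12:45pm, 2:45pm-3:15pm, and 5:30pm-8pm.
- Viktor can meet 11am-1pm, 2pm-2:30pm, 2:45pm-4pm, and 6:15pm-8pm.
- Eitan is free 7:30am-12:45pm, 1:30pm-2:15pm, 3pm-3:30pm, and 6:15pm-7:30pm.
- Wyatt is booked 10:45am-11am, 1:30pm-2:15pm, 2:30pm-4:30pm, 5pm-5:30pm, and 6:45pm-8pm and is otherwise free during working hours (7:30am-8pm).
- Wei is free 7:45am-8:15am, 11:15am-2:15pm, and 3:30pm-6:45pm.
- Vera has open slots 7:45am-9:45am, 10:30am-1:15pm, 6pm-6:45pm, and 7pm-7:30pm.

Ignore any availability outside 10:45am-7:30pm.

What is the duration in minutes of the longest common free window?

90 minutes

Wyatt free within 07:30–20:00: 07:30–10:45, 11:00–13:30, 14:15–14:30, 16:30–17:00, 17:30–18:45.
Beatriz ∩ Viktor: 11:00–12:45, 14:45–15:15, 18:15–20:00.
Beatriz ∩ Viktor ∩ Eitan: 11:00–12:45, 15:00–15:15, 18:15–19:30.
Beatriz ∩ Viktor ∩ Eitan ∩ Wyatt: 11:00–12:45, 18:15–18:45.
Beatriz ∩ Viktor ∩ Eitan ∩ Wyatt ∩ Wei: 11:15–12:45, 18:15–18:45.
Beatriz ∩ Viktor ∩ Eitan ∩ Wyatt ∩ Wei ∩ Vera: 11:15–12:45, 18:15–18:45.
Restricted to 10:45–19:30: 11:15–12:45, 18:15–18:45.
Common window lengths: 90, 30 min; longest is 90.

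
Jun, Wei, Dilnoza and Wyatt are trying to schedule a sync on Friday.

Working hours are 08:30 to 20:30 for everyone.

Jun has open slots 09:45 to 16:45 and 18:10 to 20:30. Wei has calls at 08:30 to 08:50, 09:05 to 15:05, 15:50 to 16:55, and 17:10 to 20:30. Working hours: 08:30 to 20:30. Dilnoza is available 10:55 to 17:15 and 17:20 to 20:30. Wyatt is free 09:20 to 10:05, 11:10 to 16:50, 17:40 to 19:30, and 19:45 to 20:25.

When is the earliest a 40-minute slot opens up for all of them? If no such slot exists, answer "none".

15:05

Wei free within 08:30–20:30: 08:50–09:05, 15:05–15:50, 16:55–17:10.
Jun ∩ Wei: 15:05–15:50.
Jun ∩ Wei ∩ Dilnoza: 15:05–15:50.
Jun ∩ Wei ∩ Dilnoza ∩ Wyatt: 15:05–15:50.
Windows ≥ 40 min: 15:05–15:50.
Earliest such window starts at 15:05.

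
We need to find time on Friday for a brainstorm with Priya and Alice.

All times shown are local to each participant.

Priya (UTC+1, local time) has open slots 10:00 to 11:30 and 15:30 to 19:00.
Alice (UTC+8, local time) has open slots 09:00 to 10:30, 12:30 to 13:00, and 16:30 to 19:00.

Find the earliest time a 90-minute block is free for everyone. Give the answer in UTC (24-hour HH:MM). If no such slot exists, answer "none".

Priya → UTC: 09:00–10:30, 14:30–18:00.
Alice → UTC: 01:00–02:30, 04:30–05:00, 08:30–11:00.
Priya ∩ Alice: 09:00–10:30.
Windows ≥ 90 min: 09:00–10:30.
Earliest such window starts at 09:00.

09:00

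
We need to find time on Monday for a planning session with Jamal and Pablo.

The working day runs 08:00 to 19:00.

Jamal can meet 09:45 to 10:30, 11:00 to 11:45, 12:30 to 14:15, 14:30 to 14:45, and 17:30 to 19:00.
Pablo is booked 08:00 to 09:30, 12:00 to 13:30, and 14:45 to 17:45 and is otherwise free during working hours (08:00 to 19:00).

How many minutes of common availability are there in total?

225 minutes

Pablo free within 08:00–19:00: 09:30–12:00, 13:30–14:45, 17:45–19:00.
Jamal ∩ Pablo: 09:45–10:30, 11:00–11:45, 13:30–14:15, 14:30–14:45, 17:45–19:00.
Total common minutes: 45 + 45 + 45 + 15 + 75 = 225.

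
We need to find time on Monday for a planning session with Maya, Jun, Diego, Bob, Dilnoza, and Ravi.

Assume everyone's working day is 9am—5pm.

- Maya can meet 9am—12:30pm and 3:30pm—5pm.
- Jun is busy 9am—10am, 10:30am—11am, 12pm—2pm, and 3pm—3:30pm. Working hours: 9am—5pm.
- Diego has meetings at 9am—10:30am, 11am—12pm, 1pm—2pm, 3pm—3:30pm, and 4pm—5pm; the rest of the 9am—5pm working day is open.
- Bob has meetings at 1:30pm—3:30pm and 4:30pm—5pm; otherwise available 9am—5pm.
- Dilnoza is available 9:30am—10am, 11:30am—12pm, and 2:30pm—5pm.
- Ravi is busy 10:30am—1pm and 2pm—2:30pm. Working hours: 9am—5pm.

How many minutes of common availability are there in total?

Jun free within 09:00–17:00: 10:00–10:30, 11:00–12:00, 14:00–15:00, 15:30–17:00.
Diego free within 09:00–17:00: 10:30–11:00, 12:00–13:00, 14:00–15:00, 15:30–16:00.
Bob free within 09:00–17:00: 09:00–13:30, 15:30–16:30.
Ravi free within 09:00–17:00: 09:00–10:30, 13:00–14:00, 14:30–17:00.
Maya ∩ Jun: 10:00–10:30, 11:00–12:00, 15:30–17:00.
Maya ∩ Jun ∩ Diego: 15:30–16:00.
Maya ∩ Jun ∩ Diego ∩ Bob: 15:30–16:00.
Maya ∩ Jun ∩ Diego ∩ Bob ∩ Dilnoza: 15:30–16:00.
Maya ∩ Jun ∩ Diego ∩ Bob ∩ Dilnoza ∩ Ravi: 15:30–16:00.
Total common minutes: 30.

30 minutes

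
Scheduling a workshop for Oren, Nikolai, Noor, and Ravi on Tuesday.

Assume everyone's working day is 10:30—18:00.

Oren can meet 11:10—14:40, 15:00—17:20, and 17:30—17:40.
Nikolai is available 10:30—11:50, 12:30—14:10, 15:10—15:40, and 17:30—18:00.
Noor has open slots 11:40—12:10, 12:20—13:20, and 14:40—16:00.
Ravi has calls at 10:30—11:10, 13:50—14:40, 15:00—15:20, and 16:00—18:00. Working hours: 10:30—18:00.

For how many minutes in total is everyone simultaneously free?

Ravi free within 10:30–18:00: 11:10–13:50, 14:40–15:00, 15:20–16:00.
Oren ∩ Nikolai: 11:10–11:50, 12:30–14:10, 15:10–15:40, 17:30–17:40.
Oren ∩ Nikolai ∩ Noor: 11:40–11:50, 12:30–13:20, 15:10–15:40.
Oren ∩ Nikolai ∩ Noor ∩ Ravi: 11:40–11:50, 12:30–13:20, 15:20–15:40.
Total common minutes: 10 + 50 + 20 = 80.

80 minutes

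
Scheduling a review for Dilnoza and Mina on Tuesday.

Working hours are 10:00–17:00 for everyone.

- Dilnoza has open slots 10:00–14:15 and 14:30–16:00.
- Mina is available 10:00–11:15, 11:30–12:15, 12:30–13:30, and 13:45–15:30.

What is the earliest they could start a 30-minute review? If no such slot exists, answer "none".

10:00

Dilnoza ∩ Mina: 10:00–11:15, 11:30–12:15, 12:30–13:30, 13:45–14:15, 14:30–15:30.
Windows ≥ 30 min: 10:00–11:15, 11:30–12:15, 12:30–13:30, 13:45–14:15, 14:30–15:30.
Earliest such window starts at 10:00.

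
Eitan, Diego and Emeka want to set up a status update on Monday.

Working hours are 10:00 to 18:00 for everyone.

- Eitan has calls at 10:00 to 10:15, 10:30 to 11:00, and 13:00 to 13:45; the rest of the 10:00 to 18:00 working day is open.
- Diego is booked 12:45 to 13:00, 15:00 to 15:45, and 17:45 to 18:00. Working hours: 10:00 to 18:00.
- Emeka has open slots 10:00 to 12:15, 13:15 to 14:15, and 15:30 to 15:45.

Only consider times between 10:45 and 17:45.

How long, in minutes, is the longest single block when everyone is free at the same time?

75 minutes

Eitan free within 10:00–18:00: 10:15–10:30, 11:00–13:00, 13:45–18:00.
Diego free within 10:00–18:00: 10:00–12:45, 13:00–15:00, 15:45–17:45.
Eitan ∩ Diego: 10:15–10:30, 11:00–12:45, 13:45–15:00, 15:45–17:45.
Eitan ∩ Diego ∩ Emeka: 10:15–10:30, 11:00–12:15, 13:45–14:15.
Restricted to 10:45–17:45: 11:00–12:15, 13:45–14:15.
Common window lengths: 75, 30 min; longest is 75.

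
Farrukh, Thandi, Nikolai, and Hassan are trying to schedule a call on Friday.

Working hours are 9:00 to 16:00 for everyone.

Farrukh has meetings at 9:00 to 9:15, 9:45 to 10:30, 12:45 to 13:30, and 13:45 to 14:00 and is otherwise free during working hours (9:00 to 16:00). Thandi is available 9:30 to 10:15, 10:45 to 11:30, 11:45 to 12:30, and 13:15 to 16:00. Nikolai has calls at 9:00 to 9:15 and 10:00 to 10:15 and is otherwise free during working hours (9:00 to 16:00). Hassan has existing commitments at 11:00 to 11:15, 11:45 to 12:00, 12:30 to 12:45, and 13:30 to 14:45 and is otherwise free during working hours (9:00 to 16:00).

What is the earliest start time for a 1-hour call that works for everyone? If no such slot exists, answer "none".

14:45

Farrukh free within 09:00–16:00: 09:15–09:45, 10:30–12:45, 13:30–13:45, 14:00–16:00.
Nikolai free within 09:00–16:00: 09:15–10:00, 10:15–16:00.
Hassan free within 09:00–16:00: 09:00–11:00, 11:15–11:45, 12:00–12:30, 12:45–13:30, 14:45–16:00.
Farrukh ∩ Thandi: 09:30–09:45, 10:45–11:30, 11:45–12:30, 13:30–13:45, 14:00–16:00.
Farrukh ∩ Thandi ∩ Nikolai: 09:30–09:45, 10:45–11:30, 11:45–12:30, 13:30–13:45, 14:00–16:00.
Farrukh ∩ Thandi ∩ Nikolai ∩ Hassan: 09:30–09:45, 10:45–11:00, 11:15–11:30, 12:00–12:30, 14:45–16:00.
Windows ≥ 60 min: 14:45–16:00.
Earliest such window starts at 14:45.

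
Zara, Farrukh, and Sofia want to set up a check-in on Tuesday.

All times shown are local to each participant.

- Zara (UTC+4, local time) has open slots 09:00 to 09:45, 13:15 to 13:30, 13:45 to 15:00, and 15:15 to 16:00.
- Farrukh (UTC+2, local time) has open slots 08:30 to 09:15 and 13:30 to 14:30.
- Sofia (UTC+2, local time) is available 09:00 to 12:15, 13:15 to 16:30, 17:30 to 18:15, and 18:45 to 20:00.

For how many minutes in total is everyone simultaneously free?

Zara → UTC: 05:00–05:45, 09:15–09:30, 09:45–11:00, 11:15–12:00.
Farrukh → UTC: 06:30–07:15, 11:30–12:30.
Sofia → UTC: 07:00–10:15, 11:15–14:30, 15:30–16:15, 16:45–18:00.
Zara ∩ Farrukh: 11:30–12:00.
Zara ∩ Farrukh ∩ Sofia: 11:30–12:00.
Total common minutes: 30.

30 minutes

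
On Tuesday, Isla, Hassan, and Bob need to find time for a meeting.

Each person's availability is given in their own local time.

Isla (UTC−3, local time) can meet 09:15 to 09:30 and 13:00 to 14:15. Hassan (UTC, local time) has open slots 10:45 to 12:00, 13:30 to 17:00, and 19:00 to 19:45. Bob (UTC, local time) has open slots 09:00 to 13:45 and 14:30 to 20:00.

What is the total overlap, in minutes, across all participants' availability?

Isla → UTC: 12:15–12:30, 16:00–17:15.
Hassan → UTC: 10:45–12:00, 13:30–17:00, 19:00–19:45.
Bob → UTC: 09:00–13:45, 14:30–20:00.
Isla ∩ Hassan: 16:00–17:00.
Isla ∩ Hassan ∩ Bob: 16:00–17:00.
Total common minutes: 60.

60 minutes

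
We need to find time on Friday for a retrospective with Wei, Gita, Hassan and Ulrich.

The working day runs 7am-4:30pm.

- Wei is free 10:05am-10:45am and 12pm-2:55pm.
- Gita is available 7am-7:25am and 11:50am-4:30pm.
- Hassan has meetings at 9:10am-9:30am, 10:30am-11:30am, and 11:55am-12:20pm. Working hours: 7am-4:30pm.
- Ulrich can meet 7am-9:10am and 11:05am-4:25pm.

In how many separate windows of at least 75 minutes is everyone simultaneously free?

Hassan free within 07:00–16:30: 07:00–09:10, 09:30–10:30, 11:30–11:55, 12:20–16:30.
Wei ∩ Gita: 12:00–14:55.
Wei ∩ Gita ∩ Hassan: 12:20–14:55.
Wei ∩ Gita ∩ Hassan ∩ Ulrich: 12:20–14:55.
Windows ≥ 75 min: 12:20–14:55.
That's 1 window.

1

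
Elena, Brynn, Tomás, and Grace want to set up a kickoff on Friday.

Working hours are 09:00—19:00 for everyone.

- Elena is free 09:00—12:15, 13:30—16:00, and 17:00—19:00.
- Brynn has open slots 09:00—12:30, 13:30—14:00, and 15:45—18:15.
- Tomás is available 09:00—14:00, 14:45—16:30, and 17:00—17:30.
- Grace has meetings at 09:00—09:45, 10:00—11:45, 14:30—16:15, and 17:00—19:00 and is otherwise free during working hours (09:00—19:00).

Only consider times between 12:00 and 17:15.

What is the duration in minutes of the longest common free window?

Grace free within 09:00–19:00: 09:45–10:00, 11:45–14:30, 16:15–17:00.
Elena ∩ Brynn: 09:00–12:15, 13:30–14:00, 15:45–16:00, 17:00–18:15.
Elena ∩ Brynn ∩ Tomás: 09:00–12:15, 13:30–14:00, 15:45–16:00, 17:00–17:30.
Elena ∩ Brynn ∩ Tomás ∩ Grace: 09:45–10:00, 11:45–12:15, 13:30–14:00.
Restricted to 12:00–17:15: 12:00–12:15, 13:30–14:00.
Common window lengths: 15, 30 min; longest is 30.

30 minutes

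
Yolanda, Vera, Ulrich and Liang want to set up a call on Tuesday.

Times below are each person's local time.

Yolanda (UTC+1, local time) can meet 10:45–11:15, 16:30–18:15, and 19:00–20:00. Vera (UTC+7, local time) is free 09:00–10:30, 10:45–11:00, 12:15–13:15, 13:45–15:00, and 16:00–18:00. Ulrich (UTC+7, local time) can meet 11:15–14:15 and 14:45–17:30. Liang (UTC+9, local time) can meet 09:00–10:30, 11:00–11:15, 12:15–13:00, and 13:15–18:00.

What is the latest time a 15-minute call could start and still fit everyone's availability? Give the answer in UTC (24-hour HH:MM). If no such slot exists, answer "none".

Yolanda → UTC: 09:45–10:15, 15:30–17:15, 18:00–19:00.
Vera → UTC: 02:00–03:30, 03:45–04:00, 05:15–06:15, 06:45–08:00, 09:00–11:00.
Ulrich → UTC: 04:15–07:15, 07:45–10:30.
Liang → UTC: 00:00–01:30, 02:00–02:15, 03:15–04:00, 04:15–09:00.
Yolanda ∩ Vera: 09:45–10:15.
Yolanda ∩ Vera ∩ Ulrich: 09:45–10:15.
Yolanda ∩ Vera ∩ Ulrich ∩ Liang: (none).
Windows ≥ 15 min: (none).

none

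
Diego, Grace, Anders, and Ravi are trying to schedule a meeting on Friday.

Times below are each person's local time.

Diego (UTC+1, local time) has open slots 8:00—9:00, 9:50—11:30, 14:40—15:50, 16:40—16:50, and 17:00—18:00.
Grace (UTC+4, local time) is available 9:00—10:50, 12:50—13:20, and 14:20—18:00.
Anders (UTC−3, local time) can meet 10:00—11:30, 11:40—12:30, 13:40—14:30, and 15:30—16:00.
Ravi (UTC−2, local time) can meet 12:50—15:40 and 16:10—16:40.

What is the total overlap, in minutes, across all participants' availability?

Diego → UTC: 07:00–08:00, 08:50–10:30, 13:40–14:50, 15:40–15:50, 16:00–17:00.
Grace → UTC: 05:00–06:50, 08:50–09:20, 10:20–14:00.
Anders → UTC: 13:00–14:30, 14:40–15:30, 16:40–17:30, 18:30–19:00.
Ravi → UTC: 14:50–17:40, 18:10–18:40.
Diego ∩ Grace: 08:50–09:20, 10:20–10:30, 13:40–14:00.
Diego ∩ Grace ∩ Anders: 13:40–14:00.
Diego ∩ Grace ∩ Anders ∩ Ravi: (none).
Total common minutes: 0.

0 minutes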